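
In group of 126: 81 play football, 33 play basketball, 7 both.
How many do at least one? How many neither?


|A∪B| = 81+33-7 = 107
Neither = 126-107 = 19

At least one: 107; Neither: 19


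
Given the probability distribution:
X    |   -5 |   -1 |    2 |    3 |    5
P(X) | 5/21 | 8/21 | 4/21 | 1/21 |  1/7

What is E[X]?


E[X] = Σ x·P(X=x)
= (-5)×(5/21) + (-1)×(8/21) + (2)×(4/21) + (3)×(1/21) + (5)×(1/7)
= -1/3

E[X] = -1/3


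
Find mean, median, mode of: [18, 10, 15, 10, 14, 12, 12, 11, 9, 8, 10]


Sorted: [8, 9, 10, 10, 10, 11, 12, 12, 14, 15, 18]
Mean = 129/11
Median = 11
Freq: {18: 1, 10: 3, 15: 1, 14: 1, 12: 2, 11: 1, 9: 1, 8: 1}
Mode: [10]

Mean=129/11, Median=11, Mode=10


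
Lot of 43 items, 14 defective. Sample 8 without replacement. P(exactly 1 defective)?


Hypergeometric: C(14,1)×C(29,7)/C(43,8)
= 14×1560780/145008513 = 186760/1239389

P(X=1) = 186760/1239389 ≈ 15.07%


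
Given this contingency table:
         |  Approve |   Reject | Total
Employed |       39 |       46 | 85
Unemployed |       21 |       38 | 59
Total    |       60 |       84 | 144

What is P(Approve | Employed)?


P(Approve | Employed) = 39/(39+46) = 39/85

P(Approve|Employed) = 39/85 ≈ 45.88%


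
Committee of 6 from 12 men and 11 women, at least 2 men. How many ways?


Count by #men:
  2M,4W: C(12,2)×C(11,4)=21780
  3M,3W: C(12,3)×C(11,3)=36300
  4M,2W: C(12,4)×C(11,2)=27225
  5M,1W: C(12,5)×C(11,1)=8712
  6M,0W: C(12,6)×C(11,0)=924
Total = 94941

94941


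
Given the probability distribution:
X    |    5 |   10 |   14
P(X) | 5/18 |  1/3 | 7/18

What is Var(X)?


E[X] = 61/6
E[X²] = 233/2
Var(X) = E[X²] - (E[X])² = 233/2 - 3721/36 = 473/36

Var(X) = 473/36 ≈ 13.1389


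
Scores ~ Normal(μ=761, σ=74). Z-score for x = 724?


z = (x - μ)/σ = (724 - 761)/74 = -0.5

z = -0.5


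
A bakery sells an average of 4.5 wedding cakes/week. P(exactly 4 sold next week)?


Poisson(λ=4.5): P(X=4) = e^(-λ)×λ^k/k!
= e^(-4.5) × 4.5^4 / 4!
≈ 0.01110899654 × 410.0625 / 24 ≈ 0.189808

P(X=4) ≈ 0.189808 ≈ 18.98%


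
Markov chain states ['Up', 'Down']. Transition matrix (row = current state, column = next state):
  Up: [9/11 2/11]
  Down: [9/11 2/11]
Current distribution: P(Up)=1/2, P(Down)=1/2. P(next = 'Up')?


P(next=Up) = Σᵢ P(now=i)×P(i→Up)
= 1/2×9/11 + 1/2×9/11
= 9/22 + 9/22 = 9/11

P = 9/11 ≈ 0.8182


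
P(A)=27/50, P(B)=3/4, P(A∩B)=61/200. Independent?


P(A)×P(B) = 81/200
P(A∩B) = 61/200
Not equal → NOT independent

No, not independent


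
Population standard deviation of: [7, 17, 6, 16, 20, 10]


Mean = 76/6 = 38/3
  (7-38/3)²=289/9
  (17-38/3)²=169/9
  (6-38/3)²=400/9
  (16-38/3)²=100/9
  (20-38/3)²=484/9
  (10-38/3)²=64/9
Σ(x-μ)² = 502/3
σ² = (502/3)/6 = 251/9

σ = √(251/9) ≈ 5.2810


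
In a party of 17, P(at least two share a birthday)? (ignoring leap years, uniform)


P(all different) = Π(365-i)/365 for i=0..16
= 0.684992
P(match) = 1 - 0.684992 = 0.315008

P ≈ 0.3150 ≈ 31.50%


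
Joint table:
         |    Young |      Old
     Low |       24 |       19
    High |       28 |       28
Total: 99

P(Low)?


P(Low) = (24+19)/99 = 43/99

P(Low) = 43/99 ≈ 43.43%


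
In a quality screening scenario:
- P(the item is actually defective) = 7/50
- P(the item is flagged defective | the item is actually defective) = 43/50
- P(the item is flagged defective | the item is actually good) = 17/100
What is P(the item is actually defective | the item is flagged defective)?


Using Bayes' theorem:
P(A|B) = P(B|A)·P(A) / P(B)

P(the item is flagged defective) = 43/50 × 7/50 + 17/100 × 43/50
= 301/2500 + 731/5000 = 1333/5000

P(the item is actually defective|the item is flagged defective) = (301/2500) / (1333/5000) = 14/31

P(the item is actually defective|the item is flagged defective) = 14/31 ≈ 45.16%


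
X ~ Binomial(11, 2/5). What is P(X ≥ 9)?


P(X ≥ 9) = Σ P(X=i) for i=9..11
P(X=9) = 50688/9765625
P(X=10) = 33792/48828125
P(X=11) = 2048/48828125
Sum = 57856/9765625

P(X ≥ 9) = 57856/9765625 ≈ 0.59%


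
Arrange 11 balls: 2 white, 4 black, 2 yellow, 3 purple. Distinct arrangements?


11!/(2!×4!×2!×3!) = 69300

69300


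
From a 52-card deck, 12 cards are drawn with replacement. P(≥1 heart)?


P(not a heart) = 39/52 = 3/4
P(none in 12 draws) = (3/4)^12 = 531441/16777216
P(≥1 heart) = 1 - 531441/16777216 = 16245775/16777216

P = 16245775/16777216 ≈ 96.83%


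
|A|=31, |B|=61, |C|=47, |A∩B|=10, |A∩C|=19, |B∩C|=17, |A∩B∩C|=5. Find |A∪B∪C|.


|A∪B∪C| = 31+61+47-10-19-17+5 = 98

|A∪B∪C| = 98


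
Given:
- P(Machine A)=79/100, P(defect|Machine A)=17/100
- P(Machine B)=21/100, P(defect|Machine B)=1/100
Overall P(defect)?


P(B) = Σ P(B|Aᵢ)×P(Aᵢ)
  17/100×79/100 = 1343/10000
  1/100×21/100 = 21/10000
Sum = 341/2500

P(defect) = 341/2500 ≈ 13.64%


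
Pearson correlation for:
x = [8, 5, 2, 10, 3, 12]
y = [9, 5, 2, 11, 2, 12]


n=6, Σx=40, Σy=41, Σxy=361, Σx²=346, Σy²=379
r = (6×361 - 40×41)/√((6×346 - 40²)(6×379 - 41²))
= 526/√(476×593) = 526/√282268 ≈ 526/531.2890 ≈ 0.9900

r ≈ 0.9900


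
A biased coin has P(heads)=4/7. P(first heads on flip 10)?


Geometric: P(X=10) = (1-p)^(k-1)×p = (3/7)^9×4/7 = 78732/282475249

P(X=10) = 78732/282475249 ≈ 0.03%


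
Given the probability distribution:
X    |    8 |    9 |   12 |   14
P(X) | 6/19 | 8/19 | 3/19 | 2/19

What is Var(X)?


E[X] = 184/19
E[X²] = 1856/19
Var(X) = E[X²] - (E[X])² = 1856/19 - 33856/361 = 1408/361

Var(X) = 1408/361 ≈ 3.9003


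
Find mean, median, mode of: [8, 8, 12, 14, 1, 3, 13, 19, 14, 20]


Sorted: [1, 3, 8, 8, 12, 13, 14, 14, 19, 20]
Mean = 112/10 = 56/5
Median = 25/2
Freq: {8: 2, 12: 1, 14: 2, 1: 1, 3: 1, 13: 1, 19: 1, 20: 1}
Mode: [8, 14]

Mean=56/5, Median=25/2, Mode=[8, 14]


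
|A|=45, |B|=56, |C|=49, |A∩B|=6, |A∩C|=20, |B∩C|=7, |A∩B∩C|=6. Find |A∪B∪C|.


|A∪B∪C| = 45+56+49-6-20-7+6 = 123

|A∪B∪C| = 123


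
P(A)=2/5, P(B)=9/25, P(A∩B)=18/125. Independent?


P(A)×P(B) = 18/125
P(A∩B) = 18/125
Equal ✓ → Independent

Yes, independent


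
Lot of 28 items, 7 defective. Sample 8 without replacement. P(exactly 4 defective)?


Hypergeometric: C(7,4)×C(21,4)/C(28,8)
= 35×5985/3108105 = 665/9867

P(X=4) = 665/9867 ≈ 6.74%


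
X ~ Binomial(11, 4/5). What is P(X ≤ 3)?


P(X ≤ 3) = Σ P(X=i) for i=0..3
P(X=0) = 1/48828125
P(X=1) = 44/48828125
P(X=2) = 176/9765625
P(X=3) = 2112/9765625
Sum = 2297/9765625

P(X ≤ 3) = 2297/9765625 ≈ 0.02%


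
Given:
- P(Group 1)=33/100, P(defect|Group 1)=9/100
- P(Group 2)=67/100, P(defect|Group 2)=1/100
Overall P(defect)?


P(B) = Σ P(B|Aᵢ)×P(Aᵢ)
  9/100×33/100 = 297/10000
  1/100×67/100 = 67/10000
Sum = 91/2500

P(defect) = 91/2500 ≈ 3.64%


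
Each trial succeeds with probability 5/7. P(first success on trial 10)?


Geometric: P(X=10) = (1-p)^(k-1)×p = (2/7)^9×5/7 = 2560/282475249

P(X=10) = 2560/282475249 ≈ 0.00%


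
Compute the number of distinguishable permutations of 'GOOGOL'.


Letters: 6, freq: {'G': 2, 'O': 3, 'L': 1}
6!/(2!×3!×1!) = 720/12 = 60

60


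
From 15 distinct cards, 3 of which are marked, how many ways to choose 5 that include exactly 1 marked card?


Choose 1 of the 3 marked cards and 4 of the other 12 cards:
C(3,1)×C(12,4) = 3×495 = 1485

1485


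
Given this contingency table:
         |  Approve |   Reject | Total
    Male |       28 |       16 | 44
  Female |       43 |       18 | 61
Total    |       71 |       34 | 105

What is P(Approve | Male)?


P(Approve | Male) = 28/(28+16) = 28/44 = 7/11

P(Approve|Male) = 7/11 ≈ 63.64%


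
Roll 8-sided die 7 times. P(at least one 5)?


P(no 5)^7 = (7/8)^7 = 823543/2097152
P(≥1) = 1 - 823543/2097152 = 1273609/2097152

P = 1273609/2097152 ≈ 60.73%


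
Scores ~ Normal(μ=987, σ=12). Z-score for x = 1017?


z = (x - μ)/σ = (1017 - 987)/12 = 2.5

z = 2.5


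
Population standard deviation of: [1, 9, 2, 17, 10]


Mean = 39/5
  (1-39/5)²=1156/25
  (9-39/5)²=36/25
  (2-39/5)²=841/25
  (17-39/5)²=2116/25
  (10-39/5)²=121/25
Σ(x-μ)² = 854/5
σ² = (854/5)/5 = 854/25

σ = √(854/25) ≈ 5.8447


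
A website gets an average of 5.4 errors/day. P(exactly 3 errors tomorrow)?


Poisson(λ=5.4): P(X=3) = e^(-λ)×λ^k/k!
= e^(-5.4) × 5.4^3 / 3!
≈ 0.004516580943 × 157.464 / 6 ≈ 0.118533

P(X=3) ≈ 0.118533 ≈ 11.85%


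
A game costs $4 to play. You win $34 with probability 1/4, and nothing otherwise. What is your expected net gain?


E[gain] = (34-4)×1/4 + (-4)×3/4
= 15/2 - 3 = 9/2

Expected net gain = $9/2 ≈ $4.50


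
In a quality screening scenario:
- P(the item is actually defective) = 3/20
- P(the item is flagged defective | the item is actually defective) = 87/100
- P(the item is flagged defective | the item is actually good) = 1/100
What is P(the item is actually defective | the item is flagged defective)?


Using Bayes' theorem:
P(A|B) = P(B|A)·P(A) / P(B)

P(the item is flagged defective) = 87/100 × 3/20 + 1/100 × 17/20
= 261/2000 + 17/2000 = 139/1000

P(the item is actually defective|the item is flagged defective) = (261/2000) / (139/1000) = 261/278

P(the item is actually defective|the item is flagged defective) = 261/278 ≈ 93.88%


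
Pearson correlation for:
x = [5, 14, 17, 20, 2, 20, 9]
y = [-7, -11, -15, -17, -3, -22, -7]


n=7, Σx=87, Σy=-82, Σxy=-1293, Σx²=1395, Σy²=1226
r = (7×(-1293) - 87×(-82))/√((7×1395 - 87²)(7×1226 - (-82)²))
= -1917/√(2196×1858) = -1917/√4080168 ≈ -1917/2019.9426 ≈ -0.9490

r ≈ -0.9490


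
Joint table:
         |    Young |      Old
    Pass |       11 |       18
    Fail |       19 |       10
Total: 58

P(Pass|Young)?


P(Pass|Young) = 11/(11+19) = 11/30

P = 11/30 ≈ 36.67%


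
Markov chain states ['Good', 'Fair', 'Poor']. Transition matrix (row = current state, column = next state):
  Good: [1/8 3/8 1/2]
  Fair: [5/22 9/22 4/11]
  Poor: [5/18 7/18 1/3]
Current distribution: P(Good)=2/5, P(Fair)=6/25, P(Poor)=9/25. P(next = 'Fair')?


P(next=Fair) = Σᵢ P(now=i)×P(i→Fair)
= 2/5×3/8 + 6/25×9/22 + 9/25×7/18
= 3/20 + 27/275 + 7/50 = 427/1100

P = 427/1100 ≈ 0.3882


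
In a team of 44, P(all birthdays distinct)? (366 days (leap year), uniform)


P(all different) = Π(366-i)/366 for i=0..43
= (366/366)×(365/366)×...×(323/366)
= 0.067633

P ≈ 0.0676 ≈ 6.76%


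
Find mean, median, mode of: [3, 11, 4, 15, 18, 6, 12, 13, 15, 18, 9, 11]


Sorted: [3, 4, 6, 9, 11, 11, 12, 13, 15, 15, 18, 18]
Mean = 135/12 = 45/4
Median = 23/2
Freq: {3: 1, 11: 2, 4: 1, 15: 2, 18: 2, 6: 1, 12: 1, 13: 1, 9: 1}
Mode: [11, 15, 18]

Mean=45/4, Median=23/2, Mode=[11, 15, 18]


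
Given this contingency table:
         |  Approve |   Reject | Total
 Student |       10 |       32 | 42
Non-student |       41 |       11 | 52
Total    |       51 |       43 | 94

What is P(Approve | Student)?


P(Approve | Student) = 10/(10+32) = 10/42 = 5/21

P(Approve|Student) = 5/21 ≈ 23.81%


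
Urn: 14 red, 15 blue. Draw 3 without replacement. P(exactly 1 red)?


Hypergeometric: C(14,1)×C(15,2)/C(29,3)
= 14×105/3654 = 35/87

P(X=1) = 35/87 ≈ 40.23%


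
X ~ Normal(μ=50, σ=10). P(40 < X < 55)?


z₁=(40-50)/10=-1.0, z₂=(55-50)/10=0.5
P = Φ(0.5) - Φ(-1.0) = 0.691462 - 0.158655 = 0.532807 ≈ 0.5328

P(40 < X < 55) ≈ 0.5328


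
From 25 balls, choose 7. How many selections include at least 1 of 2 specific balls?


Complement: C(25,7) - C(23,7) = 480700 - 245157 = 235543

235543


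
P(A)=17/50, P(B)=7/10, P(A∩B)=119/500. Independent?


P(A)×P(B) = 119/500
P(A∩B) = 119/500
Equal ✓ → Independent

Yes, independent


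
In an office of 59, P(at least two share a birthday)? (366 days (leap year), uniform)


P(all different) = Π(366-i)/366 for i=0..58
= 0.007112
P(match) = 1 - 0.007112 = 0.992888

P ≈ 0.9929 ≈ 99.29%


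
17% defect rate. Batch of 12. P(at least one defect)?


P(all good) = (83/100)^12 = 106890007738661124410161/1000000000000000000000000
P(≥1 defect) = 893109992261338875589839/1000000000000000000000000

P = 893109992261338875589839/1000000000000000000000000 ≈ 89.31%


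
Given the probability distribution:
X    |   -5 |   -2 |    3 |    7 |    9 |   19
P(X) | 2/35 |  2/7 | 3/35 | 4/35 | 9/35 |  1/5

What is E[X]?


E[X] = Σ x·P(X=x)
= (-5)×(2/35) + (-2)×(2/7) + (3)×(3/35) + (7)×(4/35) + (9)×(9/35) + (19)×(1/5)
= 221/35

E[X] = 221/35


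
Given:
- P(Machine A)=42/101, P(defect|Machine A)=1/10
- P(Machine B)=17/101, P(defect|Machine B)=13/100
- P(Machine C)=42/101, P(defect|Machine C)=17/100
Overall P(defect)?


P(B) = Σ P(B|Aᵢ)×P(Aᵢ)
  1/10×42/101 = 21/505
  13/100×17/101 = 221/10100
  17/100×42/101 = 357/5050
Sum = 271/2020

P(defect) = 271/2020 ≈ 13.42%


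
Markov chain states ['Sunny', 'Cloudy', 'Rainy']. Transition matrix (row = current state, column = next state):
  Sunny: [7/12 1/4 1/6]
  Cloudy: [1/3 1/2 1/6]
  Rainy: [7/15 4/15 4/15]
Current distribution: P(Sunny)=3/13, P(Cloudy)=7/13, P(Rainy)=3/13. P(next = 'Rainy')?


P(next=Rainy) = Σᵢ P(now=i)×P(i→Rainy)
= 3/13×1/6 + 7/13×1/6 + 3/13×4/15
= 1/26 + 7/78 + 4/65 = 37/195

P = 37/195 ≈ 0.1897


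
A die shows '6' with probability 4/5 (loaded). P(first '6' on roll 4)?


Geometric: P(X=4) = (1-p)^(k-1)×p = (1/5)^3×4/5 = 4/625

P(X=4) = 4/625 ≈ 0.64%


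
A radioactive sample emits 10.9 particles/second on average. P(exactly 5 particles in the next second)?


Poisson(λ=10.9): P(X=5) = e^(-λ)×λ^k/k!
= e^(-10.9) × 10.9^5 / 5!
≈ 1.8458234e-05 × 153862.39549 / 120 ≈ 0.023667

P(X=5) ≈ 0.023667 ≈ 2.37%


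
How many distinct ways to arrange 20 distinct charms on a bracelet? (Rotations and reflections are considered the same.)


Free circular arrangements: rotations and reflections both identified.
(n-1)!/2 = 19!/2 = 121645100408832000/2 = 60822550204416000

60822550204416000


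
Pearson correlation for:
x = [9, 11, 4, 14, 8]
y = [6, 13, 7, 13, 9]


n=5, Σx=46, Σy=48, Σxy=479, Σx²=478, Σy²=504
r = (5×479 - 46×48)/√((5×478 - 46²)(5×504 - 48²))
= 187/√(274×216) = 187/√59184 ≈ 187/243.2776 ≈ 0.7687

r ≈ 0.7687


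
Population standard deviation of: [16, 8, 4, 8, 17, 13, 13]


Mean = 79/7
  (16-79/7)²=1089/49
  (8-79/7)²=529/49
  (4-79/7)²=2601/49
  (8-79/7)²=529/49
  (17-79/7)²=1600/49
  (13-79/7)²=144/49
  (13-79/7)²=144/49
Σ(x-μ)² = 948/7
σ² = (948/7)/7 = 948/49

σ = √(948/49) ≈ 4.3985


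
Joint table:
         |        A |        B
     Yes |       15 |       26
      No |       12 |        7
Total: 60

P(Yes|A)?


P(Yes|A) = 15/(15+12) = 15/27 = 5/9

P = 5/9 ≈ 55.56%


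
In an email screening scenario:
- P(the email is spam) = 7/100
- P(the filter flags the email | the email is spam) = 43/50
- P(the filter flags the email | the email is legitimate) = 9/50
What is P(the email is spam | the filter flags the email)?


Using Bayes' theorem:
P(A|B) = P(B|A)·P(A) / P(B)

P(the filter flags the email) = 43/50 × 7/100 + 9/50 × 93/100
= 301/5000 + 837/5000 = 569/2500

P(the email is spam|the filter flags the email) = (301/5000) / (569/2500) = 301/1138

P(the email is spam|the filter flags the email) = 301/1138 ≈ 26.45%


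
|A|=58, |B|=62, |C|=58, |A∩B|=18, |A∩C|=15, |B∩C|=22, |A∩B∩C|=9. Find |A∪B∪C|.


|A∪B∪C| = 58+62+58-18-15-22+9 = 132

|A∪B∪C| = 132


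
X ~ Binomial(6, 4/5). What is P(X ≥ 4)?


P(X ≥ 4) = Σ P(X=i) for i=4..6
P(X=4) = 768/3125
P(X=5) = 6144/15625
P(X=6) = 4096/15625
Sum = 2816/3125

P(X ≥ 4) = 2816/3125 ≈ 90.11%


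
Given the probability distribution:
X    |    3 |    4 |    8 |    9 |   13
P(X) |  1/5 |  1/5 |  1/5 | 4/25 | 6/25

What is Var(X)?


E[X] = 189/25
E[X²] = 1783/25
Var(X) = E[X²] - (E[X])² = 1783/25 - 35721/625 = 8854/625

Var(X) = 8854/625 ≈ 14.1664


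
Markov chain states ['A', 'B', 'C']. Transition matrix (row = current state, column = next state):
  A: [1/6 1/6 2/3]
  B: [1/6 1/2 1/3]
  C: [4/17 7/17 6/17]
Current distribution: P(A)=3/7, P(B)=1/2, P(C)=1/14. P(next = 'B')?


P(next=B) = Σᵢ P(now=i)×P(i→B)
= 3/7×1/6 + 1/2×1/2 + 1/14×7/17
= 1/14 + 1/4 + 1/34 = 167/476

P = 167/476 ≈ 0.3508


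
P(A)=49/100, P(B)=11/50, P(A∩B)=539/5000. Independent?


P(A)×P(B) = 539/5000
P(A∩B) = 539/5000
Equal ✓ → Independent

Yes, independent


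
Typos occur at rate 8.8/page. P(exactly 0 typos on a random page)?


Poisson(λ=8.8): P(X=0) = e^(-λ)×λ^k/k!
= e^(-8.8) × 8.8^0 / 0!
≈ 0.0001507330751 × 1 / 1 ≈ 0.000151

P(X=0) ≈ 0.000151 ≈ 0.02%


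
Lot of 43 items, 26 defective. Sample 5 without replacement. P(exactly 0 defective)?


Hypergeometric: C(26,0)×C(17,5)/C(43,5)
= 1×6188/962598 = 34/5289

P(X=0) = 34/5289 ≈ 0.64%


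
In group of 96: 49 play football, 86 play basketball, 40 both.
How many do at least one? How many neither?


|A∪B| = 49+86-40 = 95
Neither = 96-95 = 1

At least one: 95; Neither: 1


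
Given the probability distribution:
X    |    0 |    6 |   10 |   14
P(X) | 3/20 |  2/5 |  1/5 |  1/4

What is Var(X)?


E[X] = 79/10
E[X²] = 417/5
Var(X) = E[X²] - (E[X])² = 417/5 - 6241/100 = 2099/100

Var(X) = 2099/100 ≈ 20.9900


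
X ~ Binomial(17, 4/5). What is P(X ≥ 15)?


P(X ≥ 15) = Σ P(X=i) for i=15..17
P(X=15) = 146028888064/762939453125
P(X=16) = 73014444032/762939453125
P(X=17) = 17179869184/762939453125
Sum = 47244640256/152587890625

P(X ≥ 15) = 47244640256/152587890625 ≈ 30.96%


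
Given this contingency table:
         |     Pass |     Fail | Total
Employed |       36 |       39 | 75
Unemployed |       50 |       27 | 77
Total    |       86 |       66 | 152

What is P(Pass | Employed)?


P(Pass | Employed) = 36/(36+39) = 36/75 = 12/25

P(Pass|Employed) = 12/25 ≈ 48.00%


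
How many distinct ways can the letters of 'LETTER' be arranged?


Letters: 6, freq: {'L': 1, 'E': 2, 'T': 2, 'R': 1}
6!/(1!×2!×2!×1!) = 720/4 = 180

180


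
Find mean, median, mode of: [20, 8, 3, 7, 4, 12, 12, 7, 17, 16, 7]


Sorted: [3, 4, 7, 7, 7, 8, 12, 12, 16, 17, 20]
Mean = 113/11
Median = 8
Freq: {20: 1, 8: 1, 3: 1, 7: 3, 4: 1, 12: 2, 17: 1, 16: 1}
Mode: [7]

Mean=113/11, Median=8, Mode=7


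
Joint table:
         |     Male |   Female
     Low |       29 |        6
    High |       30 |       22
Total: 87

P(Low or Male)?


P(Low∨Male) = P(Low) + P(Male) - P(Low∧Male)
= (35 + 59 - 29)/87 = 65/87

P = 65/87 ≈ 74.71%


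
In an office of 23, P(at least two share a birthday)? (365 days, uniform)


P(all different) = Π(365-i)/365 for i=0..22
= 0.492703
P(match) = 1 - 0.492703 = 0.507297

P ≈ 0.5073 ≈ 50.73%


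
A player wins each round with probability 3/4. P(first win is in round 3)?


Geometric: P(X=3) = (1-p)^(k-1)×p = (1/4)^2×3/4 = 3/64

P(X=3) = 3/64 ≈ 4.69%


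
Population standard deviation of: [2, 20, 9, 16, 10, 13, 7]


Mean = 77/7 = 11
  (2-11)²=81
  (20-11)²=81
  (9-11)²=4
  (16-11)²=25
  (10-11)²=1
  (13-11)²=4
  (7-11)²=16
Σ(x-μ)² = 212
σ² = 212/7

σ = √(212/7) ≈ 5.5032


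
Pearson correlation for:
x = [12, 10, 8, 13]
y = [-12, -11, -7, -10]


n=4, Σx=43, Σy=-40, Σxy=-440, Σx²=477, Σy²=414
r = (4×(-440) - 43×(-40))/√((4×477 - 43²)(4×414 - (-40)²))
= -40/√(59×56) = -40/√3304 ≈ -40/57.4804 ≈ -0.6959

r ≈ -0.6959


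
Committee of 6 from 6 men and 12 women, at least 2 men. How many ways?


Count by #men:
  2M,4W: C(6,2)×C(12,4)=7425
  3M,3W: C(6,3)×C(12,3)=4400
  4M,2W: C(6,4)×C(12,2)=990
  5M,1W: C(6,5)×C(12,1)=72
  6M,0W: C(6,6)×C(12,0)=1
Total = 12888

12888


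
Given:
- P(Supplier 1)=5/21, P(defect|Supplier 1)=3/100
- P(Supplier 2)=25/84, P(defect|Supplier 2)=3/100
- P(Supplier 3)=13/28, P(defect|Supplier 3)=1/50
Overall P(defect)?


P(B) = Σ P(B|Aᵢ)×P(Aᵢ)
  3/100×5/21 = 1/140
  3/100×25/84 = 1/112
  1/50×13/28 = 13/1400
Sum = 71/2800

P(defect) = 71/2800 ≈ 2.54%


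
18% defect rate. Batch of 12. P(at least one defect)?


P(all good) = (41/50)^12 = 22563490300366186081/244140625000000000000
P(≥1 defect) = 221577134699633813919/244140625000000000000

P = 221577134699633813919/244140625000000000000 ≈ 90.76%


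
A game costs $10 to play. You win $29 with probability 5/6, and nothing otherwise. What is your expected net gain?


E[gain] = (29-10)×5/6 + (-10)×1/6
= 95/6 - 5/3 = 85/6

Expected net gain = $85/6 ≈ $14.17


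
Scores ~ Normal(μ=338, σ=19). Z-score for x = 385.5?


z = (x - μ)/σ = (385.5 - 338)/19 = 2.5

z = 2.5


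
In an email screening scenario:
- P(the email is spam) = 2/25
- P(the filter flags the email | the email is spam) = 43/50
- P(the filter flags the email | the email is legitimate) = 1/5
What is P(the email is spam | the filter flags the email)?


Using Bayes' theorem:
P(A|B) = P(B|A)·P(A) / P(B)

P(the filter flags the email) = 43/50 × 2/25 + 1/5 × 23/25
= 43/625 + 23/125 = 158/625

P(the email is spam|the filter flags the email) = (43/625) / (158/625) = 43/158

P(the email is spam|the filter flags the email) = 43/158 ≈ 27.22%


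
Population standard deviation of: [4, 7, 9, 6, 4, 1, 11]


Mean = 42/7 = 6
  (4-6)²=4
  (7-6)²=1
  (9-6)²=9
  (6-6)²=0
  (4-6)²=4
  (1-6)²=25
  (11-6)²=25
Σ(x-μ)² = 68
σ² = 68/7

σ = √(68/7) ≈ 3.1168


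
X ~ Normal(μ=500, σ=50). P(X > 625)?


z = (625-500)/50 = 2.5
P(X > 625) = 1 - P(Z ≤ 2.5) = 1 - 0.9938 = 0.0062

P(X > 625) ≈ 0.0062


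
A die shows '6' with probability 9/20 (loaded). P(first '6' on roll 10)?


Geometric: P(X=10) = (1-p)^(k-1)×p = (11/20)^9×9/20 = 21221529219/10240000000000

P(X=10) = 21221529219/10240000000000 ≈ 0.21%


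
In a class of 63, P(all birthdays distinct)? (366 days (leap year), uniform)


P(all different) = Π(366-i)/366 for i=0..62
= (366/366)×(365/366)×...×(304/366)
= 0.003452

P ≈ 0.0035 ≈ 0.35%


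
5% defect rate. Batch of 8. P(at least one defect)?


P(all good) = (19/20)^8 = 16983563041/25600000000
P(≥1 defect) = 8616436959/25600000000

P = 8616436959/25600000000 ≈ 33.66%


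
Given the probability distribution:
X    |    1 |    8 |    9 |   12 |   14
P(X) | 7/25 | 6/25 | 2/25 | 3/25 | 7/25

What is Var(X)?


E[X] = 207/25
E[X²] = 2357/25
Var(X) = E[X²] - (E[X])² = 2357/25 - 42849/625 = 16076/625

Var(X) = 16076/625 ≈ 25.7216


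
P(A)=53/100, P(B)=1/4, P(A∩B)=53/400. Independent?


P(A)×P(B) = 53/400
P(A∩B) = 53/400
Equal ✓ → Independent

Yes, independent


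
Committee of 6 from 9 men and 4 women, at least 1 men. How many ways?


Count by #men:
  2M,4W: C(9,2)×C(4,4)=36
  3M,3W: C(9,3)×C(4,3)=336
  4M,2W: C(9,4)×C(4,2)=756
  5M,1W: C(9,5)×C(4,1)=504
  6M,0W: C(9,6)×C(4,0)=84
Total = 1716

1716


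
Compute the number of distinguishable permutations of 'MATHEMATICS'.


Letters: 11, freq: {'M': 2, 'A': 2, 'T': 2, 'H': 1, 'E': 1, 'I': 1, 'C': 1, 'S': 1}
11!/(2!×2!×2!×1!×1!×1!×1!×1!) = 39916800/8 = 4989600

4989600


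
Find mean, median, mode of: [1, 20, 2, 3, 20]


Sorted: [1, 2, 3, 20, 20]
Mean = 46/5
Median = 3
Freq: {1: 1, 20: 2, 2: 1, 3: 1}
Mode: [20]

Mean=46/5, Median=3, Mode=20


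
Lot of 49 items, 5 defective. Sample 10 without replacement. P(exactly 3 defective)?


Hypergeometric: C(5,3)×C(44,7)/C(49,10)
= 10×38320568/8217822536 = 2470/52969

P(X=3) = 2470/52969 ≈ 4.66%


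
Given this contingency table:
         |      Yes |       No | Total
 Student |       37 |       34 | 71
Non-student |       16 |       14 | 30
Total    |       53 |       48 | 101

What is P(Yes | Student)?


P(Yes | Student) = 37/(37+34) = 37/71

P(Yes|Student) = 37/71 ≈ 52.11%


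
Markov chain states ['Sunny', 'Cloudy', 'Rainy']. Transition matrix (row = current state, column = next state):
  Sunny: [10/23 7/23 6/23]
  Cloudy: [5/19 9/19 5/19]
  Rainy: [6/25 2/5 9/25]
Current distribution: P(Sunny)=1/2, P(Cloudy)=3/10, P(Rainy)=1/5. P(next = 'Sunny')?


P(next=Sunny) = Σᵢ P(now=i)×P(i→Sunny)
= 1/2×10/23 + 3/10×5/19 + 1/5×6/25
= 5/23 + 3/38 + 6/125 = 37619/109250

P = 37619/109250 ≈ 0.3443


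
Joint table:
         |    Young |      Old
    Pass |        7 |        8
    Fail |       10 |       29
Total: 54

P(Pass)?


P(Pass) = (7+8)/54 = 15/54 = 5/18

P(Pass) = 5/18 ≈ 27.78%


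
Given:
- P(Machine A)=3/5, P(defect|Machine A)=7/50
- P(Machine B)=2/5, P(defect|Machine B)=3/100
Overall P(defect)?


P(B) = Σ P(B|Aᵢ)×P(Aᵢ)
  7/50×3/5 = 21/250
  3/100×2/5 = 3/250
Sum = 12/125

P(defect) = 12/125 ≈ 9.60%


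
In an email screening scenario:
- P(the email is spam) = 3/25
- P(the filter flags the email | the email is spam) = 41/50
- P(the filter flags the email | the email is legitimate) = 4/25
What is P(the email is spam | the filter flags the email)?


Using Bayes' theorem:
P(A|B) = P(B|A)·P(A) / P(B)

P(the filter flags the email) = 41/50 × 3/25 + 4/25 × 22/25
= 123/1250 + 88/625 = 299/1250

P(the email is spam|the filter flags the email) = (123/1250) / (299/1250) = 123/299

P(the email is spam|the filter flags the email) = 123/299 ≈ 41.14%


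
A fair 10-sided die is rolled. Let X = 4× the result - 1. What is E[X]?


E[die] = (1+10)/2 = 11/2
E[X] = 4×11/2 - 1 = 21

E[X] = 21


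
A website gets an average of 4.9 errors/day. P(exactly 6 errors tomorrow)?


Poisson(λ=4.9): P(X=6) = e^(-λ)×λ^k/k!
= e^(-4.9) × 4.9^6 / 6!
≈ 0.007446583071 × 13841.287201 / 720 ≈ 0.143153

P(X=6) ≈ 0.143153 ≈ 14.32%


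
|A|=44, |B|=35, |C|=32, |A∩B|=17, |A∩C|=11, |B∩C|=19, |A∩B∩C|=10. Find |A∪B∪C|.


|A∪B∪C| = 44+35+32-17-11-19+10 = 74

|A∪B∪C| = 74


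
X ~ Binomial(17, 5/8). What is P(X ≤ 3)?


P(X ≤ 3) = Σ P(X=i) for i=0..3
P(X=0) = 129140163/2251799813685248
P(X=1) = 3658971285/2251799813685248
P(X=2) = 6098285475/281474976710656
P(X=3) = 50819045625/281474976710656
Sum = 57390845031/281474976710656

P(X ≤ 3) = 57390845031/281474976710656 ≈ 0.02%


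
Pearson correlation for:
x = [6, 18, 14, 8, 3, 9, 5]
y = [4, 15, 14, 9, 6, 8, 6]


n=7, Σx=63, Σy=62, Σxy=682, Σx²=735, Σy²=654
r = (7×682 - 63×62)/√((7×735 - 63²)(7×654 - 62²))
= 868/√(1176×734) = 868/√863184 ≈ 868/929.0770 ≈ 0.9343

r ≈ 0.9343


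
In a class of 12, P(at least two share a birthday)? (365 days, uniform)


P(all different) = Π(365-i)/365 for i=0..11
= 0.832975
P(match) = 1 - 0.832975 = 0.167025

P ≈ 0.1670 ≈ 16.70%


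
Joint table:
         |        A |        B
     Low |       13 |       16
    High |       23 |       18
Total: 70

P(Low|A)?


P(Low|A) = 13/(13+23) = 13/36

P = 13/36 ≈ 36.11%


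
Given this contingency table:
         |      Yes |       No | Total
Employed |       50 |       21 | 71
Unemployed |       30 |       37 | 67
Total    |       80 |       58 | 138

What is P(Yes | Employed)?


P(Yes | Employed) = 50/(50+21) = 50/71

P(Yes|Employed) = 50/71 ≈ 70.42%


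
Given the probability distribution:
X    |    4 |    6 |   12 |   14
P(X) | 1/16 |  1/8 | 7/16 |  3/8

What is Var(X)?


E[X] = 23/2
E[X²] = 142
Var(X) = E[X²] - (E[X])² = 142 - 529/4 = 39/4

Var(X) = 39/4 ≈ 9.7500


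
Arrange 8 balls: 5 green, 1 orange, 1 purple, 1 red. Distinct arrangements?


8!/(5!×1!×1!×1!) = 336

336


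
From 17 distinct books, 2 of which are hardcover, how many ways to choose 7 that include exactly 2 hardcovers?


Choose 2 of the 2 hardcovers and 5 of the other 15 books:
C(2,2)×C(15,5) = 1×3003 = 3003

3003


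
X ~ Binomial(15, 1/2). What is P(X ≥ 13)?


P(X ≥ 13) = Σ P(X=i) for i=13..15
P(X=13) = 105/32768
P(X=14) = 15/32768
P(X=15) = 1/32768
Sum = 121/32768

P(X ≥ 13) = 121/32768 ≈ 0.37%


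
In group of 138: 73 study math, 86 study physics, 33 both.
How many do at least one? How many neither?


|A∪B| = 73+86-33 = 126
Neither = 138-126 = 12

At least one: 126; Neither: 12


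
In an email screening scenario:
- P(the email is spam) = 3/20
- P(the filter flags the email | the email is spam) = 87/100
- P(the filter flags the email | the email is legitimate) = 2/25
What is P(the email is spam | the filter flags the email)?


Using Bayes' theorem:
P(A|B) = P(B|A)·P(A) / P(B)

P(the filter flags the email) = 87/100 × 3/20 + 2/25 × 17/20
= 261/2000 + 17/250 = 397/2000

P(the email is spam|the filter flags the email) = (261/2000) / (397/2000) = 261/397

P(the email is spam|the filter flags the email) = 261/397 ≈ 65.74%


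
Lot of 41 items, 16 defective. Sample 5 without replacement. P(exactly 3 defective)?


Hypergeometric: C(16,3)×C(25,2)/C(41,5)
= 560×300/749398 = 84000/374699

P(X=3) = 84000/374699 ≈ 22.42%


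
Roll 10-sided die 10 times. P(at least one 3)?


P(no 3)^10 = (9/10)^10 = 3486784401/10000000000
P(≥1) = 1 - 3486784401/10000000000 = 6513215599/10000000000

P = 6513215599/10000000000 ≈ 65.13%


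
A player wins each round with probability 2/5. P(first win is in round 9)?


Geometric: P(X=9) = (1-p)^(k-1)×p = (3/5)^8×2/5 = 13122/1953125

P(X=9) = 13122/1953125 ≈ 0.67%


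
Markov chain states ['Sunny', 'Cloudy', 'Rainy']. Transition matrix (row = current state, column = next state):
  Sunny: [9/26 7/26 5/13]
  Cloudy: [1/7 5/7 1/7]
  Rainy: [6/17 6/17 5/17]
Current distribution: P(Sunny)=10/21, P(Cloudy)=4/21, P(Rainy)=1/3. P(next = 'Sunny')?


P(next=Sunny) = Σᵢ P(now=i)×P(i→Sunny)
= 10/21×9/26 + 4/21×1/7 + 1/3×6/17
= 15/91 + 4/147 + 2/17 = 10061/32487

P = 10061/32487 ≈ 0.3097


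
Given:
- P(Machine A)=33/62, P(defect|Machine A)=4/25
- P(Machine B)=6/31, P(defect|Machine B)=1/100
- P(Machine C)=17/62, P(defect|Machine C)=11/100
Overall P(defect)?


P(B) = Σ P(B|Aᵢ)×P(Aᵢ)
  4/25×33/62 = 66/775
  1/100×6/31 = 3/1550
  11/100×17/62 = 187/6200
Sum = 727/6200

P(defect) = 727/6200 ≈ 11.73%


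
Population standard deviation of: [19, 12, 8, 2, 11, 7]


Mean = 59/6
  (19-59/6)²=3025/36
  (12-59/6)²=169/36
  (8-59/6)²=121/36
  (2-59/6)²=2209/36
  (11-59/6)²=49/36
  (7-59/6)²=289/36
Σ(x-μ)² = 977/6
σ² = (977/6)/6 = 977/36

σ = √(977/36) ≈ 5.2095


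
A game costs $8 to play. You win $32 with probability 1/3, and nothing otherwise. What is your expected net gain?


E[gain] = (32-8)×1/3 + (-8)×2/3
= 8 - 16/3 = 8/3

Expected net gain = $8/3 ≈ $2.67


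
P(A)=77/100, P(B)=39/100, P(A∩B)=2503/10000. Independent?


P(A)×P(B) = 3003/10000
P(A∩B) = 2503/10000
Not equal → NOT independent

No, not independent


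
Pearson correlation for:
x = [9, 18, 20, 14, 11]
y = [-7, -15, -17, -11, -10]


n=5, Σx=72, Σy=-60, Σxy=-937, Σx²=1122, Σy²=784
r = (5×(-937) - 72×(-60))/√((5×1122 - 72²)(5×784 - (-60)²))
= -365/√(426×320) = -365/√136320 ≈ -365/369.2154 ≈ -0.9886

r ≈ -0.9886


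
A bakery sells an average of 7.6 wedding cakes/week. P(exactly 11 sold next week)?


Poisson(λ=7.6): P(X=11) = e^(-λ)×λ^k/k!
= e^(-7.6) × 7.6^11 / 11!
≈ 0.0005004514334 × 4885955588.58 / 39916800 ≈ 0.061257

P(X=11) ≈ 0.061257 ≈ 6.13%


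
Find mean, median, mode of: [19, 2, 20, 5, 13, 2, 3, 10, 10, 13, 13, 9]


Sorted: [2, 2, 3, 5, 9, 10, 10, 13, 13, 13, 19, 20]
Mean = 119/12
Median = 10
Freq: {19: 1, 2: 2, 20: 1, 5: 1, 13: 3, 3: 1, 10: 2, 9: 1}
Mode: [13]

Mean=119/12, Median=10, Mode=13


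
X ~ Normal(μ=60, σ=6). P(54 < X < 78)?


z₁=(54-60)/6=-1.0, z₂=(78-60)/6=3.0
P = Φ(3.0) - Φ(-1.0) = 0.998650 - 0.158655 = 0.839995 ≈ 0.8400

P(54 < X < 78) ≈ 0.8400


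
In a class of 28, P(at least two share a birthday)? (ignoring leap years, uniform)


P(all different) = Π(365-i)/365 for i=0..27
= 0.345539
P(match) = 1 - 0.345539 = 0.654461

P ≈ 0.6545 ≈ 65.45%


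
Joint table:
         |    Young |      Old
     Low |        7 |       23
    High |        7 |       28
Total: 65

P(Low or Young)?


P(Low∨Young) = P(Low) + P(Young) - P(Low∧Young)
= (30 + 14 - 7)/65 = 37/65

P = 37/65 ≈ 56.92%


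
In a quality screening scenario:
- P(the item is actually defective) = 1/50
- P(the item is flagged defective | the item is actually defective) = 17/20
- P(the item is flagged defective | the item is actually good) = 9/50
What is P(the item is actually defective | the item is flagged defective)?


Using Bayes' theorem:
P(A|B) = P(B|A)·P(A) / P(B)

P(the item is flagged defective) = 17/20 × 1/50 + 9/50 × 49/50
= 17/1000 + 441/2500 = 967/5000

P(the item is actually defective|the item is flagged defective) = (17/1000) / (967/5000) = 85/967

P(the item is actually defective|the item is flagged defective) = 85/967 ≈ 8.79%


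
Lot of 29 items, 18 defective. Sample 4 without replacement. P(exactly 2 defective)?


Hypergeometric: C(18,2)×C(11,2)/C(29,4)
= 153×55/23751 = 935/2639

P(X=2) = 935/2639 ≈ 35.43%


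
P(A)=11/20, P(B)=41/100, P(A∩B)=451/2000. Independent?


P(A)×P(B) = 451/2000
P(A∩B) = 451/2000
Equal ✓ → Independent

Yes, independent


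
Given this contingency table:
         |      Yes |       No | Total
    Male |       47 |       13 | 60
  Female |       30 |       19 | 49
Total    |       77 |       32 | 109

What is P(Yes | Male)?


P(Yes | Male) = 47/(47+13) = 47/60

P(Yes|Male) = 47/60 ≈ 78.33%


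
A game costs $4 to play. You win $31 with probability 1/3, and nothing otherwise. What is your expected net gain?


E[gain] = (31-4)×1/3 + (-4)×2/3
= 9 - 8/3 = 19/3

Expected net gain = $19/3 ≈ $6.33


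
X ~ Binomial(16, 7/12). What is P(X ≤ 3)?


P(X ≤ 3) = Σ P(X=i) for i=0..3
P(X=0) = 152587890625/184884258895036416
P(X=1) = 213623046875/11555266180939776
P(X=2) = 1495361328125/7703510787293184
P(X=3) = 14654541015625/11555266180939776
Sum = 273931884765625/184884258895036416

P(X ≤ 3) = 273931884765625/184884258895036416 ≈ 0.15%


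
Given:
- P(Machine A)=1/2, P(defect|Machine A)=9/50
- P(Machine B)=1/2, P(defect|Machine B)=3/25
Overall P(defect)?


P(B) = Σ P(B|Aᵢ)×P(Aᵢ)
  9/50×1/2 = 9/100
  3/25×1/2 = 3/50
Sum = 3/20

P(defect) = 3/20 ≈ 15.00%


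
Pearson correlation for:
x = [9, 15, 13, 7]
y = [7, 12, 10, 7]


n=4, Σx=44, Σy=36, Σxy=422, Σx²=524, Σy²=342
r = (4×422 - 44×36)/√((4×524 - 44²)(4×342 - 36²))
= 104/√(160×72) = 104/√11520 ≈ 104/107.3313 ≈ 0.9690

r ≈ 0.9690


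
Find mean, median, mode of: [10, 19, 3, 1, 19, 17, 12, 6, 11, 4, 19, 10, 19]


Sorted: [1, 3, 4, 6, 10, 10, 11, 12, 17, 19, 19, 19, 19]
Mean = 150/13
Median = 11
Freq: {10: 2, 19: 4, 3: 1, 1: 1, 17: 1, 12: 1, 6: 1, 11: 1, 4: 1}
Mode: [19]

Mean=150/13, Median=11, Mode=19


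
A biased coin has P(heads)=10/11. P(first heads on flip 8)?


Geometric: P(X=8) = (1-p)^(k-1)×p = (1/11)^7×10/11 = 10/214358881

P(X=8) = 10/214358881 ≈ 0.00%


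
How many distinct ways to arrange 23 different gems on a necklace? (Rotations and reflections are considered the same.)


Free circular arrangements: rotations and reflections both identified.
(n-1)!/2 = 22!/2 = 1124000727777607680000/2 = 562000363888803840000

562000363888803840000


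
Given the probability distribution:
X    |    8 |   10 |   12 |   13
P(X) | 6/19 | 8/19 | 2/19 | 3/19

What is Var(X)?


E[X] = 191/19
E[X²] = 1979/19
Var(X) = E[X²] - (E[X])² = 1979/19 - 36481/361 = 1120/361

Var(X) = 1120/361 ≈ 3.1025


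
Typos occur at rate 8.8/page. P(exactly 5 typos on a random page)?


Poisson(λ=8.8): P(X=5) = e^(-λ)×λ^k/k!
= e^(-8.8) × 8.8^5 / 5!
≈ 0.0001507330751 × 52773.19168 / 120 ≈ 0.066289

P(X=5) ≈ 0.066289 ≈ 6.63%


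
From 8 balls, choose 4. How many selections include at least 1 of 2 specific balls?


Complement: C(8,4) - C(6,4) = 70 - 15 = 55

55


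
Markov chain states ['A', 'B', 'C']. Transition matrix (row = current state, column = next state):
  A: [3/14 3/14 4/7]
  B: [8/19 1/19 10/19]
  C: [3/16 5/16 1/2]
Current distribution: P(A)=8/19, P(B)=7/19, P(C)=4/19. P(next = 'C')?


P(next=C) = Σᵢ P(now=i)×P(i→C)
= 8/19×4/7 + 7/19×10/19 + 4/19×1/2
= 32/133 + 70/361 + 2/19 = 1364/2527

P = 1364/2527 ≈ 0.5398


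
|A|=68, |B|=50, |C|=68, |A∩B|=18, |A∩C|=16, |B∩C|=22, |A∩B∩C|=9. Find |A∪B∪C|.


|A∪B∪C| = 68+50+68-18-16-22+9 = 139

|A∪B∪C| = 139


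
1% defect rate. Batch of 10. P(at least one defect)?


P(all good) = (99/100)^10 = 90438207500880449001/100000000000000000000
P(≥1 defect) = 9561792499119550999/100000000000000000000

P = 9561792499119550999/100000000000000000000 ≈ 9.56%


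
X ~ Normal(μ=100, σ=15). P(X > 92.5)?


z = (92.5-100)/15 = -0.5
P(X > 92.5) = 1 - P(Z ≤ -0.5) = 1 - 0.3085 = 0.6915

P(X > 92.5) ≈ 0.6915


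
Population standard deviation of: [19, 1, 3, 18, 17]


Mean = 58/5
  (19-58/5)²=1369/25
  (1-58/5)²=2809/25
  (3-58/5)²=1849/25
  (18-58/5)²=1024/25
  (17-58/5)²=729/25
Σ(x-μ)² = 1556/5
σ² = (1556/5)/5 = 1556/25

σ = √(1556/25) ≈ 7.8892


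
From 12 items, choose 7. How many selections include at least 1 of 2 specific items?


Complement: C(12,7) - C(10,7) = 792 - 120 = 672

672


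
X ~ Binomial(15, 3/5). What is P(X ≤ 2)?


P(X ≤ 2) = Σ P(X=i) for i=0..2
P(X=0) = 32768/30517578125
P(X=1) = 147456/6103515625
P(X=2) = 1548288/6103515625
Sum = 8511488/30517578125

P(X ≤ 2) = 8511488/30517578125 ≈ 0.03%


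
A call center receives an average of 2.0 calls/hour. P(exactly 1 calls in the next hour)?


Poisson(λ=2.0): P(X=1) = e^(-λ)×λ^k/k!
= e^(-2.0) × 2.0^1 / 1!
≈ 0.1353352832 × 2 / 1 ≈ 0.270671

P(X=1) ≈ 0.270671 ≈ 27.07%


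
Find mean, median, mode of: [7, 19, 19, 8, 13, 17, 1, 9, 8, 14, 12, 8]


Sorted: [1, 7, 8, 8, 8, 9, 12, 13, 14, 17, 19, 19]
Mean = 135/12 = 45/4
Median = 21/2
Freq: {7: 1, 19: 2, 8: 3, 13: 1, 17: 1, 1: 1, 9: 1, 14: 1, 12: 1}
Mode: [8]

Mean=45/4, Median=21/2, Mode=8


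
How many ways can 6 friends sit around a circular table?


Circular arrangements of 6 distinct objects: fix one position to break rotational symmetry.
(n-1)! = 5! = 120

120


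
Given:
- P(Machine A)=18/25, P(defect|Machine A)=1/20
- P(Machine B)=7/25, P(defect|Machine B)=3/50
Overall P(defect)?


P(B) = Σ P(B|Aᵢ)×P(Aᵢ)
  1/20×18/25 = 9/250
  3/50×7/25 = 21/1250
Sum = 33/625

P(defect) = 33/625 ≈ 5.28%


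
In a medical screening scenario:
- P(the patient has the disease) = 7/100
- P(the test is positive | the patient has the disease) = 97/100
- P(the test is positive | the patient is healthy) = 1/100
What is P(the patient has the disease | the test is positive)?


Using Bayes' theorem:
P(A|B) = P(B|A)·P(A) / P(B)

P(the test is positive) = 97/100 × 7/100 + 1/100 × 93/100
= 679/10000 + 93/10000 = 193/2500

P(the patient has the disease|the test is positive) = (679/10000) / (193/2500) = 679/772

P(the patient has the disease|the test is positive) = 679/772 ≈ 87.95%


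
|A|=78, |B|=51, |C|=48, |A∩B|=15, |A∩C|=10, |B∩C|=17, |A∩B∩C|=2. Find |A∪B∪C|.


|A∪B∪C| = 78+51+48-15-10-17+2 = 137

|A∪B∪C| = 137


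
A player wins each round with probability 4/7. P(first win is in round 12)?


Geometric: P(X=12) = (1-p)^(k-1)×p = (3/7)^11×4/7 = 708588/13841287201

P(X=12) = 708588/13841287201 ≈ 0.01%


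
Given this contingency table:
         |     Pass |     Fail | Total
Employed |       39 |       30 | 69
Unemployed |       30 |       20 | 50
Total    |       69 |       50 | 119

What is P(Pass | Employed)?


P(Pass | Employed) = 39/(39+30) = 39/69 = 13/23

P(Pass|Employed) = 13/23 ≈ 56.52%


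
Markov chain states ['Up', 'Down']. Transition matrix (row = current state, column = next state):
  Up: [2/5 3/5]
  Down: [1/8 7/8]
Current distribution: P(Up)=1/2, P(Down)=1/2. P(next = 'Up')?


P(next=Up) = Σᵢ P(now=i)×P(i→Up)
= 1/2×2/5 + 1/2×1/8
= 1/5 + 1/16 = 21/80

P = 21/80 ≈ 0.2625
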